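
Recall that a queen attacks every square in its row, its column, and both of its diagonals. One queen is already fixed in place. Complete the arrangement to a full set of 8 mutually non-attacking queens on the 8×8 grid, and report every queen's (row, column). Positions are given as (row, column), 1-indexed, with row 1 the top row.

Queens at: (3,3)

Row 1: attacked by (3,3)→{1,3,5}. Safe: 2, 4, 6, 7, 8. Place at column 4.
Row 2: attacked by (1,4)→{3,4,5}; (3,3)→{2,3,4}. Safe: 1, 6, 7, 8. Place at column 7.
Row 4: attacked by (1,4)→{1,4,7}; (2,7)→{5,7}; (3,3)→{2,3,4}. Safe: 6, 8. Place at column 8.
Row 5: attacked by (1,4)→{4,8}; (2,7)→{4,7}; (3,3)→{1,3,5}; (4,8)→{7,8}. Safe: 2, 6. Place at column 2.
Row 6: attacked by (1,4)→{4}; (2,7)→{3,7}; (3,3)→{3,6}; (4,8)→{6,8}; (5,2)→{1,2,3}. Safe: 5. Place at column 5.
Row 7: attacked by (1,4)→{4}; (2,7)→{2,7}; (3,3)→{3,7}; (4,8)→{5,8}; (5,2)→{2,4}; (6,5)→{4,5,6}. Safe: 1. Place at column 1.
Row 8: attacked by (1,4)→{4}; (2,7)→{1,7}; (3,3)→{3,8}; (4,8)→{4,8}; (5,2)→{2,5}; (6,5)→{3,5,7}; (7,1)→{1,2}. Safe: 6. Place at column 6.
Columns [4, 7, 3, 8, 2, 5, 1, 6], r−c [-3, -5, 0, -4, 3, 1, 6, 2], r+c [5, 9, 6, 12, 7, 11, 8, 14] are all distinct, so no two queens attack.

(1,4) (2,7) (3,3) (4,8) (5,2) (6,5) (7,1) (8,6)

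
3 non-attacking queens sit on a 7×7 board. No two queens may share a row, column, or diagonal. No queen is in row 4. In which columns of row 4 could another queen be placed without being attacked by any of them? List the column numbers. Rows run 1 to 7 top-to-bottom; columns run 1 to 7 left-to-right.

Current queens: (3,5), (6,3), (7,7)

columns 2

(3,5) attacks row 4 at column 5 and diagonals 4, 6.
(6,3) attacks row 4 at column 3 and diagonals 1, 5.
(7,7) attacks row 4 at column 7 and diagonals 4.
Attacked columns: {1, 3, 4, 5, 6, 7}. Safe: {2}.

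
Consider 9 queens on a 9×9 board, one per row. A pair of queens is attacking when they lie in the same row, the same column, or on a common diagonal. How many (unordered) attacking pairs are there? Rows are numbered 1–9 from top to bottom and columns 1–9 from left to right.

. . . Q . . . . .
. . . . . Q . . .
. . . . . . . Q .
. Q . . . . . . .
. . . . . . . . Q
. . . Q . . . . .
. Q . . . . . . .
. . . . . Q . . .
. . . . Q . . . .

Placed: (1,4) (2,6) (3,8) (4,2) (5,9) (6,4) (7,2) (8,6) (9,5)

Same column: (1,4)–(6,4) (column 4); (2,6)–(8,6) (column 6); (4,2)–(7,2) (column 2).
Same diagonal: (2,6)–(5,9) (|2−5| = |6−9| = 3); (4,2)–(6,4) (|4−6| = |2−4| = 2); (4,2)–(8,6) (|4−8| = |2−6| = 4); (5,9)–(8,6) (|5−8| = |9−6| = 3); (5,9)–(9,5) (|5−9| = |9−5| = 4); (6,4)–(8,6) (|6−8| = |4−6| = 2); (8,6)–(9,5) (|8−9| = |6−5| = 1).
Total attacking pairs: 10.

10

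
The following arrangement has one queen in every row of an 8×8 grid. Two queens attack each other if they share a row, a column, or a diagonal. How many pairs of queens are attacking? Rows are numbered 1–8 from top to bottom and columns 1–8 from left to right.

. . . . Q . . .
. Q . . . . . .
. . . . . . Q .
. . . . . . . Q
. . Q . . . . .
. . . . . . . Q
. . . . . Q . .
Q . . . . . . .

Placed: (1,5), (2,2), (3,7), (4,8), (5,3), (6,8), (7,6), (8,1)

Same column: (4,8)–(6,8) (column 8).
Same diagonal: (1,5)–(3,7) (|1−3| = |5−7| = 2); (1,5)–(4,8) (|1−4| = |5−8| = 3); (3,7)–(4,8) (|3−4| = |7−8| = 1).
Total attacking pairs: 4.

4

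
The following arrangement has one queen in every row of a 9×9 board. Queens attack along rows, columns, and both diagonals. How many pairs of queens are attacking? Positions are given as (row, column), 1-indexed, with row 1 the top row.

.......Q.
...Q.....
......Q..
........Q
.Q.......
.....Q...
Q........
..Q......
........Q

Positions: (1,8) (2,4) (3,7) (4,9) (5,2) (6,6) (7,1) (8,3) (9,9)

2

Same column: (4,9)–(9,9) (column 9).
Same diagonal: (6,6)–(9,9) (|6−9| = |6−9| = 3).
Total attacking pairs: 2.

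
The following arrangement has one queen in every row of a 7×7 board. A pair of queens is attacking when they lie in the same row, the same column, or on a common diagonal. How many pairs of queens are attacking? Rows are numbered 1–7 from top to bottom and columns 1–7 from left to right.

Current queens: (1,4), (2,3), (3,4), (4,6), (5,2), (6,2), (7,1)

6

Same column: (1,4)–(3,4) (column 4); (5,2)–(6,2) (column 2).
Same diagonal: (1,4)–(2,3) (|1−2| = |4−3| = 1); (2,3)–(3,4) (|2−3| = |3−4| = 1); (3,4)–(5,2) (|3−5| = |4−2| = 2); (6,2)–(7,1) (|6−7| = |2−1| = 1).
Total attacking pairs: 6.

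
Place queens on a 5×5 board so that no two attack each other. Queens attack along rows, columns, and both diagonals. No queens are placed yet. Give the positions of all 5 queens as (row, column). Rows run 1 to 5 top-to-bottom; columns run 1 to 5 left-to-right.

Row 1: Safe: 1, 2, 3, 4, 5. Place at column 3.
Row 2: attacked by (1,3)→{2,3,4}. Safe: 1, 5. Place at column 1.
Row 3: attacked by (1,3)→{1,3,5}; (2,1)→{1,2}. Safe: 4. Place at column 4.
Row 4: attacked by (1,3)→{3}; (2,1)→{1,3}; (3,4)→{3,4,5}. Safe: 2. Place at column 2.
Row 5: attacked by (1,3)→{3}; (2,1)→{1,4}; (3,4)→{2,4}; (4,2)→{1,2,3}. Safe: 5. Place at column 5.
Columns [3, 1, 4, 2, 5], r−c [-2, 1, -1, 2, 0], r+c [4, 3, 7, 6, 10] are all distinct, so no two queens attack.

(1,3) (2,1) (3,4) (4,2) (5,5)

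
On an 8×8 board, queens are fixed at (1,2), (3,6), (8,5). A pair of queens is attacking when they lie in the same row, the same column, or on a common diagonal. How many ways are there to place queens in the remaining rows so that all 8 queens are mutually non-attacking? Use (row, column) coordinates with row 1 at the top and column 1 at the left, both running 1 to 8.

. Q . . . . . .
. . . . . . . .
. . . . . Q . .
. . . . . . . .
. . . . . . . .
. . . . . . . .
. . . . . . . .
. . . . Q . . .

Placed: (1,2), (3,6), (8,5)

1

Branch on row 2: col 4 → 1; col 8 → 0.
Sum: 1 + 0 = 1.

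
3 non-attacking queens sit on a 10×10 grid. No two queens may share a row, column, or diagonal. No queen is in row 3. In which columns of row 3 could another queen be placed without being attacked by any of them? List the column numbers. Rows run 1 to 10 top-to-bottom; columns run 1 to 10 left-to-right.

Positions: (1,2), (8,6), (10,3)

(1,2) attacks row 3 at column 2 and diagonals 4.
(8,6) attacks row 3 at column 6 and diagonals 1.
(10,3) attacks row 3 at column 3 and diagonals 10.
Attacked columns: {1, 2, 3, 4, 6, 10}. Safe: {5, 7, 8, 9}.

columns 5, 7, 8, 9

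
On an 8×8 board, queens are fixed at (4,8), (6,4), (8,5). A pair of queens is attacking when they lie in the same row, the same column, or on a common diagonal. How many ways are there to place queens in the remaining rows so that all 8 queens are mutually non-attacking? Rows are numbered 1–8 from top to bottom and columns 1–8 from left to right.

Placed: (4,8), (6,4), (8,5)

2

Branch on row 1: col 1 → 0; col 2 → 0; col 3 → 1; col 6 → 0; col 7 → 1.
Sum: 0 + 0 + 1 + 0 + 1 = 2.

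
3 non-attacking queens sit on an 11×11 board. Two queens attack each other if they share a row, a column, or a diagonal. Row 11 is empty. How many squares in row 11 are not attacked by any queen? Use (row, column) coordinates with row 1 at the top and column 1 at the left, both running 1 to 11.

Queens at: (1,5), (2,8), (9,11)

(1,5) attacks row 11 at column 5.
(2,8) attacks row 11 at column 8.
(9,11) attacks row 11 at column 11 and diagonals 9.
Attacked columns: {5, 8, 9, 11}. Safe: {1, 2, 3, 4, 6, 7, 10}.

7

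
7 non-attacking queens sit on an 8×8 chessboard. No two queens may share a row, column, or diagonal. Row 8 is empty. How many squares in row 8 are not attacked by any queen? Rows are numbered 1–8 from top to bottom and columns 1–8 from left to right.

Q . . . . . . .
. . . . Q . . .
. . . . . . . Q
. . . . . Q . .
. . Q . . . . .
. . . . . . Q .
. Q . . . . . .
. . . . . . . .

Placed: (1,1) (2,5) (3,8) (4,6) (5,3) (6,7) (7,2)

1

(1,1) attacks row 8 at column 1 and diagonals 8.
(2,5) attacks row 8 at column 5.
(3,8) attacks row 8 at column 8 and diagonals 3.
(4,6) attacks row 8 at column 6 and diagonals 2.
(5,3) attacks row 8 at column 3 and diagonals 6.
(6,7) attacks row 8 at column 7 and diagonals 5.
(7,2) attacks row 8 at column 2 and diagonals 1, 3.
Attacked columns: {1, 2, 3, 5, 6, 7, 8}. Safe: {4}.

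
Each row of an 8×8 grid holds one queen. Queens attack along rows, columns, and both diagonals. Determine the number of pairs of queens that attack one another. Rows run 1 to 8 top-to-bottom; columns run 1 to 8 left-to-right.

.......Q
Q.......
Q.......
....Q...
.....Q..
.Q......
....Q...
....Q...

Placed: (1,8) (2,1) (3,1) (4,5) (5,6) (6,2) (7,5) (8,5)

7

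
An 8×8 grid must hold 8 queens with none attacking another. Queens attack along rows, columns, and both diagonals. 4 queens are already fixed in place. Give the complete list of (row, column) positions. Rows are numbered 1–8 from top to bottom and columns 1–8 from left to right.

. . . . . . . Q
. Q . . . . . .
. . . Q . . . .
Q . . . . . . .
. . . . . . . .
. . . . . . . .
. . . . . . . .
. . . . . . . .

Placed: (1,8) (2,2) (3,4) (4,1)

Row 5: attacked by (1,8)→{4,8}; (2,2)→{2,5}; (3,4)→{2,4,6}; (4,1)→{1,2}. Safe: 3, 7. Place at column 7.
Row 6: attacked by (1,8)→{3,8}; (2,2)→{2,6}; (3,4)→{1,4,7}; (4,1)→{1,3}; (5,7)→{6,7,8}. Safe: 5. Place at column 5.
Row 7: attacked by (1,8)→{2,8}; (2,2)→{2,7}; (3,4)→{4,8}; (4,1)→{1,4}; (5,7)→{5,7}; (6,5)→{4,5,6}. Safe: 3. Place at column 3.
Row 8: attacked by (1,8)→{1,8}; (2,2)→{2,8}; (3,4)→{4}; (4,1)→{1,5}; (5,7)→{4,7}; (6,5)→{3,5,7}; (7,3)→{2,3,4}. Safe: 6. Place at column 6.
Columns [8, 2, 4, 1, 7, 5, 3, 6], r−c [-7, 0, -1, 3, -2, 1, 4, 2], r+c [9, 4, 7, 5, 12, 11, 10, 14] are all distinct, so no two queens attack.

(1,8) (2,2) (3,4) (4,1) (5,7) (6,5) (7,3) (8,6)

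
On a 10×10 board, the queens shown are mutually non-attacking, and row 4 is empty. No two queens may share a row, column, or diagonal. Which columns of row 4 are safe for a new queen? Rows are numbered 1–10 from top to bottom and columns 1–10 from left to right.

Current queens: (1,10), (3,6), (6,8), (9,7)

columns 1, 3, 4, 9

(1,10) attacks row 4 at column 10 and diagonals 7.
(3,6) attacks row 4 at column 6 and diagonals 5, 7.
(6,8) attacks row 4 at column 8 and diagonals 6, 10.
(9,7) attacks row 4 at column 7 and diagonals 2.
Attacked columns: {2, 5, 6, 7, 8, 10}. Safe: {1, 3, 4, 9}.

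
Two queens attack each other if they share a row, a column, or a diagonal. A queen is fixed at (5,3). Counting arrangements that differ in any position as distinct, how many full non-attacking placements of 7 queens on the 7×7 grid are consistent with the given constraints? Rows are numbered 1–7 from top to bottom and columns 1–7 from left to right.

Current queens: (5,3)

6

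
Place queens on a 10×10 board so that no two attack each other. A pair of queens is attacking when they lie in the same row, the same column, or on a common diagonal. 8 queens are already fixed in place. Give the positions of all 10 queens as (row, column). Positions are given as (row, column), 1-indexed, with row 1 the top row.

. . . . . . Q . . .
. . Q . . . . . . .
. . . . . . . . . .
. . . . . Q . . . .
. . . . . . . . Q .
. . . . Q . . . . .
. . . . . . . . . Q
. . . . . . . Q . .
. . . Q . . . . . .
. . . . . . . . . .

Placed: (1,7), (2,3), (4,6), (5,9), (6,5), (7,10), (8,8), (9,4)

(1,7) (2,3) (3,1) (4,6) (5,9) (6,5) (7,10) (8,8) (9,4) (10,2)

Row 3: attacked by (1,7)→{5,7,9}; (2,3)→{2,3,4}; (4,6)→{5,6,7}; (5,9)→{7,9}; (6,5)→{2,5,8}; (7,10)→{6,10}; (8,8)→{3,8}; (9,4)→{4,10}. Safe: 1. Place at column 1.
Row 10: attacked by (1,7)→{7}; (2,3)→{3}; (3,1)→{1,8}; (4,6)→{6}; (5,9)→{4,9}; (6,5)→{1,5,9}; (7,10)→{7,10}; (8,8)→{6,8,10}; (9,4)→{3,4,5}. Safe: 2. Place at column 2.
Columns [7, 3, 1, 6, 9, 5, 10, 8, 4, 2], r−c [-6, -1, 2, -2, -4, 1, -3, 0, 5, 8], r+c [8, 5, 4, 10, 14, 11, 17, 16, 13, 12] are all distinct, so no two queens attack.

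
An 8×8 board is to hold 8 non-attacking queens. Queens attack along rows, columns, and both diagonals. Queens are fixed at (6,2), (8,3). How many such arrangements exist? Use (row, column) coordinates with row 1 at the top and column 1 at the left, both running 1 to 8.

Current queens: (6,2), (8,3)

Branch on row 1: col 1 → 1; col 4 → 2; col 5 → 2; col 6 → 2; col 8 → 0.
Sum: 1 + 2 + 2 + 2 + 0 = 7.

7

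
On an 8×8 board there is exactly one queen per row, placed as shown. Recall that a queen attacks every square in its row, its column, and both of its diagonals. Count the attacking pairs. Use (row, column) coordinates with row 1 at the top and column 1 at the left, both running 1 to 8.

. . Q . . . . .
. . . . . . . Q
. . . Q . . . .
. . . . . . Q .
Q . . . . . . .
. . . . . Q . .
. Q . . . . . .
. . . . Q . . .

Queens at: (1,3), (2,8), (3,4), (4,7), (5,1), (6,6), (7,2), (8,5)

0

All columns are distinct and no two queens satisfy |Δrow| = |Δcol|, so no pair attacks.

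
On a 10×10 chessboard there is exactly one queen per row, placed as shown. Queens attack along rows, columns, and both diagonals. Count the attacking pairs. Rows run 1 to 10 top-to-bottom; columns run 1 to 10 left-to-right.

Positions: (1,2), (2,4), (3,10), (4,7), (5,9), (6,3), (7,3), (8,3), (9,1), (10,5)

Same column: (6,3)–(7,3) (column 3); (6,3)–(8,3) (column 3); (7,3)–(8,3) (column 3).
Same diagonal: (4,7)–(8,3) (|4−8| = |7−3| = 4); (7,3)–(9,1) (|7−9| = |3−1| = 2); (8,3)–(10,5) (|8−10| = |3−5| = 2).
Total attacking pairs: 6.

6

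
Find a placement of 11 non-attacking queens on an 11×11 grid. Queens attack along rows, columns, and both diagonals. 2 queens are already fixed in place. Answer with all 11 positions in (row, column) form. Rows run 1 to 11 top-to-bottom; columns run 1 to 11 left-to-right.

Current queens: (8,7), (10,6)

Row 1: attacked by (8,7)→{7}; (10,6)→{6}. Safe: 1, 2, 3, 4, 5, 8, 9, 10, 11. Place at column 4.
Row 2: attacked by (1,4)→{3,4,5}; (8,7)→{1,7}; (10,6)→{6}. Safe: 2, 8, 9, 10, 11. Place at column 9.
Row 3: attacked by (1,4)→{2,4,6}; (2,9)→{8,9,10}; (8,7)→{2,7}; (10,6)→{6}. Safe: 1, 3, 5, 11. Place at column 11.
Row 4: attacked by (1,4)→{1,4,7}; (2,9)→{7,9,11}; (3,11)→{10,11}; (8,7)→{3,7,11}; (10,6)→{6}. Safe: 2, 5, 8. Place at column 8.
Row 5: attacked by (1,4)→{4,8}; (2,9)→{6,9}; (3,11)→{9,11}; (4,8)→{7,8,9}; (8,7)→{4,7,10}; (10,6)→{1,6,11}. Safe: 2, 3, 5. Place at column 5.
Row 6: attacked by (1,4)→{4,9}; (2,9)→{5,9}; (3,11)→{8,11}; (4,8)→{6,8,10}; (5,5)→{4,5,6}; (8,7)→{5,7,9}; (10,6)→{2,6,10}. Safe: 1, 3. Place at column 3.
Row 7: attacked by (1,4)→{4,10}; (2,9)→{4,9}; (3,11)→{7,11}; (4,8)→{5,8,11}; (5,5)→{3,5,7}; (6,3)→{2,3,4}; (8,7)→{6,7,8}; (10,6)→{3,6,9}. Safe: 1. Place at column 1.
Row 9: attacked by (1,4)→{4}; (2,9)→{2,9}; (3,11)→{5,11}; (4,8)→{3,8}; (5,5)→{1,5,9}; (6,3)→{3,6}; (7,1)→{1,3}; (8,7)→{6,7,8}; (10,6)→{5,6,7}. Safe: 10. Place at column 10.
Row 11: attacked by (1,4)→{4}; (2,9)→{9}; (3,11)→{3,11}; (4,8)→{1,8}; (5,5)→{5,11}; (6,3)→{3,8}; (7,1)→{1,5}; (8,7)→{4,7,10}; (9,10)→{8,10}; (10,6)→{5,6,7}. Safe: 2. Place at column 2.
Columns [4, 9, 11, 8, 5, 3, 1, 7, 10, 6, 2], r−c [-3, -7, -8, -4, 0, 3, 6, 1, -1, 4, 9], r+c [5, 11, 14, 12, 10, 9, 8, 15, 19, 16, 13] are all distinct, so no two queens attack.

(1,4) (2,9) (3,11) (4,8) (5,5) (6,3) (7,1) (8,7) (9,10) (10,6) (11,2)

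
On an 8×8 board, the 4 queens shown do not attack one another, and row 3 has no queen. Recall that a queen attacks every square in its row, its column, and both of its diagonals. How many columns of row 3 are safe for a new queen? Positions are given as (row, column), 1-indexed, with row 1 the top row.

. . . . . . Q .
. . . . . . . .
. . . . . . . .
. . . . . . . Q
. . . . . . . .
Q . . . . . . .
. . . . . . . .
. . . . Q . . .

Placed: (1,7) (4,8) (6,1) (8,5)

3

(1,7) attacks row 3 at column 7 and diagonals 5.
(4,8) attacks row 3 at column 8 and diagonals 7.
(6,1) attacks row 3 at column 1 and diagonals 4.
(8,5) attacks row 3 at column 5.
Attacked columns: {1, 4, 5, 7, 8}. Safe: {2, 3, 6}.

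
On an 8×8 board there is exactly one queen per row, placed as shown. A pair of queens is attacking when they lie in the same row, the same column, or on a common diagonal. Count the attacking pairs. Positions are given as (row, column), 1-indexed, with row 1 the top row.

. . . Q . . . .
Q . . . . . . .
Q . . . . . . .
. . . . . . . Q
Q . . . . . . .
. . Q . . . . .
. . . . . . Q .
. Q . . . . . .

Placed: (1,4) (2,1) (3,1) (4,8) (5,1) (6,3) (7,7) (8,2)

3

Same column: (2,1)–(3,1) (column 1); (2,1)–(5,1) (column 1); (3,1)–(5,1) (column 1).
Total attacking pairs: 3.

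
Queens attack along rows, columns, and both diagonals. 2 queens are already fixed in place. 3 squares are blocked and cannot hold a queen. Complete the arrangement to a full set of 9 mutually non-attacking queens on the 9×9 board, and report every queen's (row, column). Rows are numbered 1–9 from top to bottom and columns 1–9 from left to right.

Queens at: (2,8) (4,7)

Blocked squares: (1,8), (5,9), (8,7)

(1,6) (2,8) (3,2) (4,7) (5,1) (6,3) (7,5) (8,9) (9,4)

Row 1: attacked by (2,8)→{7,8,9}; (4,7)→{4,7}. Blocked: 8. Safe: 1, 2, 3, 5, 6. Place at column 6.
Row 3: attacked by (1,6)→{4,6,8}; (2,8)→{7,8,9}; (4,7)→{6,7,8}. Safe: 1, 2, 3, 5. Place at column 2.
Row 5: attacked by (1,6)→{2,6}; (2,8)→{5,8}; (3,2)→{2,4}; (4,7)→{6,7,8}. Blocked: 9. Safe: 1, 3. Place at column 1.
Row 6: attacked by (1,6)→{1,6}; (2,8)→{4,8}; (3,2)→{2,5}; (4,7)→{5,7,9}; (5,1)→{1,2}. Safe: 3. Place at column 3.
Row 7: attacked by (1,6)→{6}; (2,8)→{3,8}; (3,2)→{2,6}; (4,7)→{4,7}; (5,1)→{1,3}; (6,3)→{2,3,4}. Safe: 5, 9. Place at column 5.
Row 8: attacked by (1,6)→{6}; (2,8)→{2,8}; (3,2)→{2,7}; (4,7)→{3,7}; (5,1)→{1,4}; (6,3)→{1,3,5}; (7,5)→{4,5,6}. Blocked: 7. Safe: 9. Place at column 9.
Row 9: attacked by (1,6)→{6}; (2,8)→{1,8}; (3,2)→{2,8}; (4,7)→{2,7}; (5,1)→{1,5}; (6,3)→{3,6}; (7,5)→{3,5,7}; (8,9)→{8,9}. Safe: 4. Place at column 4.
Columns [6, 8, 2, 7, 1, 3, 5, 9, 4], r−c [-5, -6, 1, -3, 4, 3, 2, -1, 5], r+c [7, 10, 5, 11, 6, 9, 12, 17, 13] are all distinct, so no two queens attack.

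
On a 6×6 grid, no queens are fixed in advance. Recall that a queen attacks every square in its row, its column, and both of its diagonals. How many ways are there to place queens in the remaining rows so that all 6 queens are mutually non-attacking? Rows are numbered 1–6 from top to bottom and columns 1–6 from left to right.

Branch on row 1: col 1 → 0; col 2 → 1; col 3 → 1; col 4 → 1; col 5 → 1; col 6 → 0.
Sum: 0 + 1 + 1 + 1 + 1 + 0 = 4.
(This is the classic 6-queens count.)

4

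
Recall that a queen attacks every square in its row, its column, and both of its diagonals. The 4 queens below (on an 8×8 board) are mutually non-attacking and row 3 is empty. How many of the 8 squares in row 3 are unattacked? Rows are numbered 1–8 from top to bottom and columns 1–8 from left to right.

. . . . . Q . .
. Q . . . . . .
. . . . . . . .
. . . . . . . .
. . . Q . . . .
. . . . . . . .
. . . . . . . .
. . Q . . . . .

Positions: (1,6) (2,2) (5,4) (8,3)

2

(1,6) attacks row 3 at column 6 and diagonals 4, 8.
(2,2) attacks row 3 at column 2 and diagonals 1, 3.
(5,4) attacks row 3 at column 4 and diagonals 2, 6.
(8,3) attacks row 3 at column 3 and diagonals 8.
Attacked columns: {1, 2, 3, 4, 6, 8}. Safe: {5, 7}.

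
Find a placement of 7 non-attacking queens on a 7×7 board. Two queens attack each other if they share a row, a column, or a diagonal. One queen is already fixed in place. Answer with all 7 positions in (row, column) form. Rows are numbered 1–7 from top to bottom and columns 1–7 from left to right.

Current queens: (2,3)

Row 1: attacked by (2,3)→{2,3,4}. Safe: 1, 5, 6, 7. Place at column 7.
Row 3: attacked by (1,7)→{5,7}; (2,3)→{2,3,4}. Safe: 1, 6. Place at column 6.
Row 4: attacked by (1,7)→{4,7}; (2,3)→{1,3,5}; (3,6)→{5,6,7}. Safe: 2. Place at column 2.
Row 5: attacked by (1,7)→{3,7}; (2,3)→{3,6}; (3,6)→{4,6}; (4,2)→{1,2,3}. Safe: 5. Place at column 5.
Row 6: attacked by (1,7)→{2,7}; (2,3)→{3,7}; (3,6)→{3,6}; (4,2)→{2,4}; (5,5)→{4,5,6}. Safe: 1. Place at column 1.
Row 7: attacked by (1,7)→{1,7}; (2,3)→{3}; (3,6)→{2,6}; (4,2)→{2,5}; (5,5)→{3,5,7}; (6,1)→{1,2}. Safe: 4. Place at column 4.
Columns [7, 3, 6, 2, 5, 1, 4], r−c [-6, -1, -3, 2, 0, 5, 3], r+c [8, 5, 9, 6, 10, 7, 11] are all distinct, so no two queens attack.

(1,7) (2,3) (3,6) (4,2) (5,5) (6,1) (7,4)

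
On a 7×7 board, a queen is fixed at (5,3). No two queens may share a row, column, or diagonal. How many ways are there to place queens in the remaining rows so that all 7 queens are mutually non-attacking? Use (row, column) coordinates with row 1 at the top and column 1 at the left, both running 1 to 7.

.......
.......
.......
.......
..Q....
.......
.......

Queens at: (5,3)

Branch on row 1: col 1 → 1; col 2 → 1; col 4 → 1; col 5 → 2; col 6 → 1.
Sum: 1 + 1 + 1 + 2 + 1 = 6.

6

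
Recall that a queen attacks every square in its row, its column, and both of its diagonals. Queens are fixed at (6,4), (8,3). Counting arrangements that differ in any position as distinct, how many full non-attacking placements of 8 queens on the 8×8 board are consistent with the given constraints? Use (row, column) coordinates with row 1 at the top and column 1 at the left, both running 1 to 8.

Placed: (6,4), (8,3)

3

Branch on row 1: col 1 → 1; col 2 → 1; col 5 → 1; col 6 → 0; col 7 → 0; col 8 → 0.
Sum: 1 + 1 + 1 + 0 + 0 + 0 = 3.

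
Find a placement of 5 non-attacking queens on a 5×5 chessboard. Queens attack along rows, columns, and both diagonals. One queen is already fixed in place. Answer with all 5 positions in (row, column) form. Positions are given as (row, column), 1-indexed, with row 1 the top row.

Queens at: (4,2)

(1,3) (2,1) (3,4) (4,2) (5,5)

Row 1: attacked by (4,2)→{2,5}. Safe: 1, 3, 4. Place at column 3.
Row 2: attacked by (1,3)→{2,3,4}; (4,2)→{2,4}. Safe: 1, 5. Place at column 1.
Row 3: attacked by (1,3)→{1,3,5}; (2,1)→{1,2}; (4,2)→{1,2,3}. Safe: 4. Place at column 4.
Row 5: attacked by (1,3)→{3}; (2,1)→{1,4}; (3,4)→{2,4}; (4,2)→{1,2,3}. Safe: 5. Place at column 5.
Columns [3, 1, 4, 2, 5], r−c [-2, 1, -1, 2, 0], r+c [4, 3, 7, 6, 10] are all distinct, so no two queens attack.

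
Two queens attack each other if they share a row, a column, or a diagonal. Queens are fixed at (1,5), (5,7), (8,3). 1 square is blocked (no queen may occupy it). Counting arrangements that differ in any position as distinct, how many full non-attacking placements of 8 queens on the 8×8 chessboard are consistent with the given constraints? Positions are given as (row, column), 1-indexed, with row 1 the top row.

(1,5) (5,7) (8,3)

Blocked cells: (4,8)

Branch on row 2: col 1 → 0; col 2 → 1; col 8 → 1.
Sum: 0 + 1 + 1 = 2.

2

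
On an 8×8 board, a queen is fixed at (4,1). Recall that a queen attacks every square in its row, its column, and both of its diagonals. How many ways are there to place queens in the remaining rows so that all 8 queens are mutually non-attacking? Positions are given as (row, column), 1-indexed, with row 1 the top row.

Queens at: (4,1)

18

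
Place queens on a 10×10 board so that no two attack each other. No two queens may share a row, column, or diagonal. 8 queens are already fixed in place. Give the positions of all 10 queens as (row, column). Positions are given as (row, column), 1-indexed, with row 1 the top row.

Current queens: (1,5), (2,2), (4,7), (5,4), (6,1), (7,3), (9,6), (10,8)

Row 3: attacked by (1,5)→{3,5,7}; (2,2)→{1,2,3}; (4,7)→{6,7,8}; (5,4)→{2,4,6}; (6,1)→{1,4}; (7,3)→{3,7}; (9,6)→{6}; (10,8)→{1,8}. Safe: 9, 10. Place at column 10.
Row 8: attacked by (1,5)→{5}; (2,2)→{2,8}; (3,10)→{5,10}; (4,7)→{3,7}; (5,4)→{1,4,7}; (6,1)→{1,3}; (7,3)→{2,3,4}; (9,6)→{5,6,7}; (10,8)→{6,8,10}. Safe: 9. Place at column 9.
Columns [5, 2, 10, 7, 4, 1, 3, 9, 6, 8], r−c [-4, 0, -7, -3, 1, 5, 4, -1, 3, 2], r+c [6, 4, 13, 11, 9, 7, 10, 17, 15, 18] are all distinct, so no two queens attack.

(1,5) (2,2) (3,10) (4,7) (5,4) (6,1) (7,3) (8,9) (9,6) (10,8)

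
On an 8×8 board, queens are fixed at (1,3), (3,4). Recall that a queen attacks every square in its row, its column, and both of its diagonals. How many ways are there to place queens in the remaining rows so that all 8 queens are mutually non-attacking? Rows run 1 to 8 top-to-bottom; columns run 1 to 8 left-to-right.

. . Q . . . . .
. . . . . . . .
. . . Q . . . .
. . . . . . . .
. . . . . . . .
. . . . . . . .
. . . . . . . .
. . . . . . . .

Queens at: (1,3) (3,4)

Branch on row 2: col 1 → 0; col 6 → 2; col 7 → 0; col 8 → 1.
Sum: 0 + 2 + 0 + 1 = 3.

3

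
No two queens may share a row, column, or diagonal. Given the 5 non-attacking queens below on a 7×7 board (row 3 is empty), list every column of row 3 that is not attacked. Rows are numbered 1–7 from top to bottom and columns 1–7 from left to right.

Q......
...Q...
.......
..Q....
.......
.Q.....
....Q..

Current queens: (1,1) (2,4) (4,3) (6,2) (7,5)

columns 6, 7

(1,1) attacks row 3 at column 1 and diagonals 3.
(2,4) attacks row 3 at column 4 and diagonals 3, 5.
(4,3) attacks row 3 at column 3 and diagonals 2, 4.
(6,2) attacks row 3 at column 2 and diagonals 5.
(7,5) attacks row 3 at column 5 and diagonals 1.
Attacked columns: {1, 2, 3, 4, 5}. Safe: {6, 7}.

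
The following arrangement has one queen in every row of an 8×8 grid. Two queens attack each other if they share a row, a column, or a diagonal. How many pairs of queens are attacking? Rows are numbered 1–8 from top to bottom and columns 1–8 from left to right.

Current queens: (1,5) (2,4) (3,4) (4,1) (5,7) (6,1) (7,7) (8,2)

6

Same column: (2,4)–(3,4) (column 4); (4,1)–(6,1) (column 1); (5,7)–(7,7) (column 7).
Same diagonal: (1,5)–(2,4) (|1−2| = |5−4| = 1); (2,4)–(5,7) (|2−5| = |4−7| = 3); (3,4)–(6,1) (|3−6| = |4−1| = 3).
Total attacking pairs: 6.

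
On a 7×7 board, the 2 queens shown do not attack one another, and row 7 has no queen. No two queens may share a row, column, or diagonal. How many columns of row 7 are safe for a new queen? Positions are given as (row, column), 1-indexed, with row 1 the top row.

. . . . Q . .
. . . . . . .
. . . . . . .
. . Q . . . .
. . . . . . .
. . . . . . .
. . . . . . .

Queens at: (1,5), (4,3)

4

(1,5) attacks row 7 at column 5.
(4,3) attacks row 7 at column 3 and diagonals 6.
Attacked columns: {3, 5, 6}. Safe: {1, 2, 4, 7}.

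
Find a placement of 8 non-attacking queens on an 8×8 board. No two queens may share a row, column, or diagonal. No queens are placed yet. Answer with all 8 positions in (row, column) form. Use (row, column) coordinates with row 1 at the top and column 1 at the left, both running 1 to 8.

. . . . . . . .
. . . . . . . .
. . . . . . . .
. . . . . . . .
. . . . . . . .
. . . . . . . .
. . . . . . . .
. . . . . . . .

Row 1: Safe: 1, 2, 3, 4, 5, 6, 7, 8. Place at column 5.
Row 2: attacked by (1,5)→{4,5,6}. Safe: 1, 2, 3, 7, 8. Place at column 1.
Row 3: attacked by (1,5)→{3,5,7}; (2,1)→{1,2}. Safe: 4, 6, 8. Place at column 4.
Row 4: attacked by (1,5)→{2,5,8}; (2,1)→{1,3}; (3,4)→{3,4,5}. Safe: 6, 7. Place at column 6.
Row 5: attacked by (1,5)→{1,5}; (2,1)→{1,4}; (3,4)→{2,4,6}; (4,6)→{5,6,7}. Safe: 3, 8. Place at column 8.
Row 6: attacked by (1,5)→{5}; (2,1)→{1,5}; (3,4)→{1,4,7}; (4,6)→{4,6,8}; (5,8)→{7,8}. Safe: 2, 3. Place at column 2.
Row 7: attacked by (1,5)→{5}; (2,1)→{1,6}; (3,4)→{4,8}; (4,6)→{3,6}; (5,8)→{6,8}; (6,2)→{1,2,3}. Safe: 7. Place at column 7.
Row 8: attacked by (1,5)→{5}; (2,1)→{1,7}; (3,4)→{4}; (4,6)→{2,6}; (5,8)→{5,8}; (6,2)→{2,4}; (7,7)→{6,7,8}. Safe: 3. Place at column 3.
Columns [5, 1, 4, 6, 8, 2, 7, 3], r−c [-4, 1, -1, -2, -3, 4, 0, 5], r+c [6, 3, 7, 10, 13, 8, 14, 11] are all distinct, so no two queens attack.

(1,5) (2,1) (3,4) (4,6) (5,8) (6,2) (7,7) (8,3)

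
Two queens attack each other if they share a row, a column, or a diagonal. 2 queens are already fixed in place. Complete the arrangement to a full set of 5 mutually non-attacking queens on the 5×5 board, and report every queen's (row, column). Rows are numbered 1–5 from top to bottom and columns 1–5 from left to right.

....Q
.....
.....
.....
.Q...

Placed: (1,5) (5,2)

(1,5) (2,3) (3,1) (4,4) (5,2)

Row 2: attacked by (1,5)→{4,5}; (5,2)→{2,5}. Safe: 1, 3. Place at column 3.
Row 3: attacked by (1,5)→{3,5}; (2,3)→{2,3,4}; (5,2)→{2,4}. Safe: 1. Place at column 1.
Row 4: attacked by (1,5)→{2,5}; (2,3)→{1,3,5}; (3,1)→{1,2}; (5,2)→{1,2,3}. Safe: 4. Place at column 4.
Columns [5, 3, 1, 4, 2], r−c [-4, -1, 2, 0, 3], r+c [6, 5, 4, 8, 7] are all distinct, so no two queens attack.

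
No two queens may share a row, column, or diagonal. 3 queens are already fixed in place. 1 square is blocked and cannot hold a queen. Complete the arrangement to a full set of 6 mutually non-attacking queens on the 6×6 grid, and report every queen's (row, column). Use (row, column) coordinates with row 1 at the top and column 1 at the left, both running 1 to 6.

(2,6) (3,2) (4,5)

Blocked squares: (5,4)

(1,3) (2,6) (3,2) (4,5) (5,1) (6,4)

Row 1: attacked by (2,6)→{5,6}; (3,2)→{2,4}; (4,5)→{2,5}. Safe: 1, 3. Place at column 3.
Row 5: attacked by (1,3)→{3}; (2,6)→{3,6}; (3,2)→{2,4}; (4,5)→{4,5,6}. Blocked: 4. Safe: 1. Place at column 1.
Row 6: attacked by (1,3)→{3}; (2,6)→{2,6}; (3,2)→{2,5}; (4,5)→{3,5}; (5,1)→{1,2}. Safe: 4. Place at column 4.
Columns [3, 6, 2, 5, 1, 4], r−c [-2, -4, 1, -1, 4, 2], r+c [4, 8, 5, 9, 6, 10] are all distinct, so no two queens attack.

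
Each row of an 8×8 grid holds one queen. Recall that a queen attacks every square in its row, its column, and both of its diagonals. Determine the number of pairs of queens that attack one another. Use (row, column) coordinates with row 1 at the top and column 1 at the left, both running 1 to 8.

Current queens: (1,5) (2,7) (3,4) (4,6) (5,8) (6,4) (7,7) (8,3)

3

Same column: (2,7)–(7,7) (column 7); (3,4)–(6,4) (column 4).
Same diagonal: (4,6)–(6,4) (|4−6| = |6−4| = 2).
Total attacking pairs: 3.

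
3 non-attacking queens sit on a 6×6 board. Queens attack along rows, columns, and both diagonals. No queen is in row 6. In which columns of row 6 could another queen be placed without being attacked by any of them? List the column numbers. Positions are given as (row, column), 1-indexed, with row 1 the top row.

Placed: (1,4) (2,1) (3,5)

columns 3, 6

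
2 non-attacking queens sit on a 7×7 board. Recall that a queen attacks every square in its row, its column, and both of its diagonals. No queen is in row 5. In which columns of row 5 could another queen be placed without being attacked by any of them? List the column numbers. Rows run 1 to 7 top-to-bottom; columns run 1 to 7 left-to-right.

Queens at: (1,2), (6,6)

columns 1, 3, 4

(1,2) attacks row 5 at column 2 and diagonals 6.
(6,6) attacks row 5 at column 6 and diagonals 5, 7.
Attacked columns: {2, 5, 6, 7}. Safe: {1, 3, 4}.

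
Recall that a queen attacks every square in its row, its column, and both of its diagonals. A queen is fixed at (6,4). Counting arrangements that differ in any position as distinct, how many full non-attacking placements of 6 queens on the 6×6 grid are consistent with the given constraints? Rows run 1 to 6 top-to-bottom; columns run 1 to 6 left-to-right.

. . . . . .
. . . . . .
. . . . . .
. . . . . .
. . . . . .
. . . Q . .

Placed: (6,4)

Branch on row 1: col 1 → 0; col 2 → 0; col 3 → 1; col 5 → 0; col 6 → 0.
Sum: 0 + 0 + 1 + 0 + 0 = 1.

1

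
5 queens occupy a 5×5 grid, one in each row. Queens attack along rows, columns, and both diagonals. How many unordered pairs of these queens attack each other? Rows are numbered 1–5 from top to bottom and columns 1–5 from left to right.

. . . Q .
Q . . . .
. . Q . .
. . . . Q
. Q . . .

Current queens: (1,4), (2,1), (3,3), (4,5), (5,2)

All columns are distinct and no two queens satisfy |Δrow| = |Δcol|, so no pair attacks.

0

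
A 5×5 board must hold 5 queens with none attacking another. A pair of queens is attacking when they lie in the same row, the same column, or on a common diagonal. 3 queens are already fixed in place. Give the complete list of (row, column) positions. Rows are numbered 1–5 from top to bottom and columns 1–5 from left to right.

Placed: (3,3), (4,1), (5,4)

Row 1: attacked by (3,3)→{1,3,5}; (4,1)→{1,4}; (5,4)→{4}. Safe: 2. Place at column 2.
Row 2: attacked by (1,2)→{1,2,3}; (3,3)→{2,3,4}; (4,1)→{1,3}; (5,4)→{1,4}. Safe: 5. Place at column 5.
Columns [2, 5, 3, 1, 4], r−c [-1, -3, 0, 3, 1], r+c [3, 7, 6, 5, 9] are all distinct, so no two queens attack.

(1,2) (2,5) (3,3) (4,1) (5,4)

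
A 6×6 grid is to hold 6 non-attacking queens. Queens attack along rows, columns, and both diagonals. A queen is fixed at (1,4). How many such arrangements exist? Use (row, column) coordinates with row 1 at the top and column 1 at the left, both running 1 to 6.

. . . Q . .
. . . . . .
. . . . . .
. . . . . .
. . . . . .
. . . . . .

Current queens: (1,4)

Branch on row 2: col 1 → 1; col 2 → 0; col 6 → 0.
Sum: 1 + 0 + 0 = 1.

1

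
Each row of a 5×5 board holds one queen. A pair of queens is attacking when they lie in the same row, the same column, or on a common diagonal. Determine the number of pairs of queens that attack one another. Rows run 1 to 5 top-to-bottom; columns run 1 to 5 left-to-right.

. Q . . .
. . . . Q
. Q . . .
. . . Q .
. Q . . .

Same column: (1,2)–(3,2) (column 2); (1,2)–(5,2) (column 2); (3,2)–(5,2) (column 2).
Same diagonal: (2,5)–(5,2) (|2−5| = |5−2| = 3).
Total attacking pairs: 4.

4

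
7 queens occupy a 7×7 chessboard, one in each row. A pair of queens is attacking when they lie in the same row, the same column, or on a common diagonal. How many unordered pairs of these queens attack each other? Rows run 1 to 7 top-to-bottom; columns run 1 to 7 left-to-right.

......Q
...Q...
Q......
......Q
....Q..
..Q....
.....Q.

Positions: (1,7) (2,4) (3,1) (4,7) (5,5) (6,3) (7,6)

Same column: (1,7)–(4,7) (column 7).
Total attacking pairs: 1.

1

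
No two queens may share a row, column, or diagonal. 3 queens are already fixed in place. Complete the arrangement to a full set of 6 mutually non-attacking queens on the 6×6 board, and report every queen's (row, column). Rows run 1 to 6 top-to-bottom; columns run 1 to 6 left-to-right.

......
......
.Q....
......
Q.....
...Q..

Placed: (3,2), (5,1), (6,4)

(1,3) (2,6) (3,2) (4,5) (5,1) (6,4)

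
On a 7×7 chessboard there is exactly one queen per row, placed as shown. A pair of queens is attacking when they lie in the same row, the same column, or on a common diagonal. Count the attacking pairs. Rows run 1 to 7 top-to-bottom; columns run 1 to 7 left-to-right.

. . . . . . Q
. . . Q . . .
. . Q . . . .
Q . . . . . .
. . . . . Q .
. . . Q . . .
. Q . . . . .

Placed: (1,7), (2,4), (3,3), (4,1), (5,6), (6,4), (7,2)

Same column: (2,4)–(6,4) (column 4).
Same diagonal: (2,4)–(3,3) (|2−3| = |4−3| = 1).
Total attacking pairs: 2.

2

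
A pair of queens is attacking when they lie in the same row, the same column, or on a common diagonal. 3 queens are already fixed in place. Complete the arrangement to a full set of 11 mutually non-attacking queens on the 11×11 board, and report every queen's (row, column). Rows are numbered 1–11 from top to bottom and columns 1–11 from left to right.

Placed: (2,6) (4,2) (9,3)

(1,9) (2,6) (3,8) (4,2) (5,4) (6,1) (7,10) (8,5) (9,3) (10,11) (11,7)

Row 1: attacked by (2,6)→{5,6,7}; (4,2)→{2,5}; (9,3)→{3,11}. Safe: 1, 4, 8, 9, 10. Place at column 9.
Row 3: attacked by (1,9)→{7,9,11}; (2,6)→{5,6,7}; (4,2)→{1,2,3}; (9,3)→{3,9}. Safe: 4, 8, 10. Place at column 8.
Row 5: attacked by (1,9)→{5,9}; (2,6)→{3,6,9}; (3,8)→{6,8,10}; (4,2)→{1,2,3}; (9,3)→{3,7}. Safe: 4, 11. Place at column 4.
Row 6: attacked by (1,9)→{4,9}; (2,6)→{2,6,10}; (3,8)→{5,8,11}; (4,2)→{2,4}; (5,4)→{3,4,5}; (9,3)→{3,6}. Safe: 1, 7. Place at column 1.
Row 7: attacked by (1,9)→{3,9}; (2,6)→{1,6,11}; (3,8)→{4,8}; (4,2)→{2,5}; (5,4)→{2,4,6}; (6,1)→{1,2}; (9,3)→{1,3,5}. Safe: 7, 10. Place at column 10.
Row 8: attacked by (1,9)→{2,9}; (2,6)→{6}; (3,8)→{3,8}; (4,2)→{2,6}; (5,4)→{1,4,7}; (6,1)→{1,3}; (7,10)→{9,10,11}; (9,3)→{2,3,4}. Safe: 5. Place at column 5.
Row 10: attacked by (1,9)→{9}; (2,6)→{6}; (3,8)→{1,8}; (4,2)→{2,8}; (5,4)→{4,9}; (6,1)→{1,5}; (7,10)→{7,10}; (8,5)→{3,5,7}; (9,3)→{2,3,4}. Safe: 11. Place at column 11.
Row 11: attacked by (1,9)→{9}; (2,6)→{6}; (3,8)→{8}; (4,2)→{2,9}; (5,4)→{4,10}; (6,1)→{1,6}; (7,10)→{6,10}; (8,5)→{2,5,8}; (9,3)→{1,3,5}; (10,11)→{10,11}. Safe: 7. Place at column 7.
Columns [9, 6, 8, 2, 4, 1, 10, 5, 3, 11, 7], r−c [-8, -4, -5, 2, 1, 5, -3, 3, 6, -1, 4], r+c [10, 8, 11, 6, 9, 7, 17, 13, 12, 21, 18] are all distinct, so no two queens attack.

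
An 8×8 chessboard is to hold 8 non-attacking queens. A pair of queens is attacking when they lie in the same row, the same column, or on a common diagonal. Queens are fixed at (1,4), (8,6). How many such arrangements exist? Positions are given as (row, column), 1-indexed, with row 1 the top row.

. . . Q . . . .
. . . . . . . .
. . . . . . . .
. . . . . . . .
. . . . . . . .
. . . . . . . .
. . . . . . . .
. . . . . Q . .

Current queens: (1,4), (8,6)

4

Branch on row 2: col 1 → 1; col 2 → 1; col 7 → 1; col 8 → 1.
Sum: 1 + 1 + 1 + 1 = 4.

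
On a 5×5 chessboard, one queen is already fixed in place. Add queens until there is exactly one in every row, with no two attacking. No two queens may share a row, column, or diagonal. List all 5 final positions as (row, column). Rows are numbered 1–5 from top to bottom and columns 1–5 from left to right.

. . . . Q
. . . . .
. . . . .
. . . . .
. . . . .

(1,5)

(1,5) (2,3) (3,1) (4,4) (5,2)

Row 2: attacked by (1,5)→{4,5}. Safe: 1, 2, 3. Place at column 3.
Row 3: attacked by (1,5)→{3,5}; (2,3)→{2,3,4}. Safe: 1. Place at column 1.
Row 4: attacked by (1,5)→{2,5}; (2,3)→{1,3,5}; (3,1)→{1,2}. Safe: 4. Place at column 4.
Row 5: attacked by (1,5)→{1,5}; (2,3)→{3}; (3,1)→{1,3}; (4,4)→{3,4,5}. Safe: 2. Place at column 2.
Columns [5, 3, 1, 4, 2], r−c [-4, -1, 2, 0, 3], r+c [6, 5, 4, 8, 7] are all distinct, so no two queens attack.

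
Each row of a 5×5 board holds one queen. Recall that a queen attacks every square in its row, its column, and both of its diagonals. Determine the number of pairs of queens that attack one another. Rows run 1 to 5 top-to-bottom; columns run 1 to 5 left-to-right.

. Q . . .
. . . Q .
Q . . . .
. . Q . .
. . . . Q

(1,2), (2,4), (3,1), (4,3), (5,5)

0

All columns are distinct and no two queens satisfy |Δrow| = |Δcol|, so no pair attacks.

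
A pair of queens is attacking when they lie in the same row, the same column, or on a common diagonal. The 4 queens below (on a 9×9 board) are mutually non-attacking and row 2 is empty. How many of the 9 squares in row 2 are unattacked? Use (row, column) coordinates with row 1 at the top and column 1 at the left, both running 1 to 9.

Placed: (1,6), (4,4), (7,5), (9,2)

3

(1,6) attacks row 2 at column 6 and diagonals 5, 7.
(4,4) attacks row 2 at column 4 and diagonals 2, 6.
(7,5) attacks row 2 at column 5.
(9,2) attacks row 2 at column 2 and diagonals 9.
Attacked columns: {2, 4, 5, 6, 7, 9}. Safe: {1, 3, 8}.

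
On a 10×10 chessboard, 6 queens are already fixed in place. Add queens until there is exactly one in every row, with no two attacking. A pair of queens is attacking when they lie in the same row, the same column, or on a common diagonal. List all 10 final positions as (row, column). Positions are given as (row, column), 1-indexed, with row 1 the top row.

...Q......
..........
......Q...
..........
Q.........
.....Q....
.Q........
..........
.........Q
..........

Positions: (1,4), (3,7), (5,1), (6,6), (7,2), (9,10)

(1,4) (2,9) (3,7) (4,3) (5,1) (6,6) (7,2) (8,5) (9,10) (10,8)

Row 2: attacked by (1,4)→{3,4,5}; (3,7)→{6,7,8}; (5,1)→{1,4}; (6,6)→{2,6,10}; (7,2)→{2,7}; (9,10)→{3,10}. Safe: 9. Place at column 9.
Row 4: attacked by (1,4)→{1,4,7}; (2,9)→{7,9}; (3,7)→{6,7,8}; (5,1)→{1,2}; (6,6)→{4,6,8}; (7,2)→{2,5}; (9,10)→{5,10}. Safe: 3. Place at column 3.
Row 8: attacked by (1,4)→{4}; (2,9)→{3,9}; (3,7)→{2,7}; (4,3)→{3,7}; (5,1)→{1,4}; (6,6)→{4,6,8}; (7,2)→{1,2,3}; (9,10)→{9,10}. Safe: 5. Place at column 5.
Row 10: attacked by (1,4)→{4}; (2,9)→{1,9}; (3,7)→{7}; (4,3)→{3,9}; (5,1)→{1,6}; (6,6)→{2,6,10}; (7,2)→{2,5}; (8,5)→{3,5,7}; (9,10)→{9,10}. Safe: 8. Place at column 8.
Columns [4, 9, 7, 3, 1, 6, 2, 5, 10, 8], r−c [-3, -7, -4, 1, 4, 0, 5, 3, -1, 2], r+c [5, 11, 10, 7, 6, 12, 9, 13, 19, 18] are all distinct, so no two queens attack.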